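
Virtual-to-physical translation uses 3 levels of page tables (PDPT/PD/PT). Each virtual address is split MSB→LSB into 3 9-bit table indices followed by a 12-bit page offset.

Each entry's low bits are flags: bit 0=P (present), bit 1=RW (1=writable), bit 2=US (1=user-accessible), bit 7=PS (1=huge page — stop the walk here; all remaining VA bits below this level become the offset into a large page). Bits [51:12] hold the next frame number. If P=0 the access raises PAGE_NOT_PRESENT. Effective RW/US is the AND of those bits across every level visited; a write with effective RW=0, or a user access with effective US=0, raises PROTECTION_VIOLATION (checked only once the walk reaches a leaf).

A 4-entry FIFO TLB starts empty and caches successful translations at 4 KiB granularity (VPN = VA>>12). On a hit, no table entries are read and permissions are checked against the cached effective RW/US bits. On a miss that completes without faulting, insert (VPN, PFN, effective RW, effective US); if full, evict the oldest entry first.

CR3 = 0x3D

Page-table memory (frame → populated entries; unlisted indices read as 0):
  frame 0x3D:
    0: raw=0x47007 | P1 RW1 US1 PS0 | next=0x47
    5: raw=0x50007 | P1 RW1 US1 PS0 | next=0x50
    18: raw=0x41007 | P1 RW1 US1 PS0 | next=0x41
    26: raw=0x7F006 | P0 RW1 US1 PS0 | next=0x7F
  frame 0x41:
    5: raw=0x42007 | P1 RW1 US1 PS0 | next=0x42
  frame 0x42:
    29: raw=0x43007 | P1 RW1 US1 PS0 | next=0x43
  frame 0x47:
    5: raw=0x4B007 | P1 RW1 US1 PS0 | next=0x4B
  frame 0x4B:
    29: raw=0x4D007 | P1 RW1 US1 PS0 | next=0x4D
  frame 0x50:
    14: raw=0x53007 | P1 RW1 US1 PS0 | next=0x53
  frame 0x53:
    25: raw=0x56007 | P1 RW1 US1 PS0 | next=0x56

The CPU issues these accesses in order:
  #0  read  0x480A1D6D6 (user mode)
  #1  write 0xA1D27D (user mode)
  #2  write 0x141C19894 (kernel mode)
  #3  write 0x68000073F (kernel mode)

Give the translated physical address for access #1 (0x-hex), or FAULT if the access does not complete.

Trace:
#0 VA=0x480A1D6D6 (r,user):
  L0 @0x3D[18] → 0x41007  P=1,RW=1,US=1,PS=0
  L1 @0x41[5] → 0x42007  P=1,RW=1,US=1,PS=0
  L2 @0x42[29] → 0x43007  P=1,RW=1,US=1,PS=0
  → PA=0x436D6  (3 entries read)
#1 VA=0xA1D27D (w,user):
  L0 @0x3D[0] → 0x47007  P=1,RW=1,US=1,PS=0
  L1 @0x47[5] → 0x4B007  P=1,RW=1,US=1,PS=0
  L2 @0x4B[29] → 0x4D007  P=1,RW=1,US=1,PS=0
  → PA=0x4D27D  (3 entries read)
#2 VA=0x141C19894 (w,kernel):
  L0 @0x3D[5] → 0x50007  P=1,RW=1,US=1,PS=0
  L1 @0x50[14] → 0x53007  P=1,RW=1,US=1,PS=0
  L2 @0x53[25] → 0x56007  P=1,RW=1,US=1,PS=0
  → PA=0x56894  (3 entries read)
#3 VA=0x68000073F (w,kernel):
  L0 @0x3D[26] → 0x7F006  P=0,RW=1,US=1,PS=0
  ⇒ fault: PAGE_NOT_PRESENT  — 1 lookups

Access #1 PA: 0x4D27D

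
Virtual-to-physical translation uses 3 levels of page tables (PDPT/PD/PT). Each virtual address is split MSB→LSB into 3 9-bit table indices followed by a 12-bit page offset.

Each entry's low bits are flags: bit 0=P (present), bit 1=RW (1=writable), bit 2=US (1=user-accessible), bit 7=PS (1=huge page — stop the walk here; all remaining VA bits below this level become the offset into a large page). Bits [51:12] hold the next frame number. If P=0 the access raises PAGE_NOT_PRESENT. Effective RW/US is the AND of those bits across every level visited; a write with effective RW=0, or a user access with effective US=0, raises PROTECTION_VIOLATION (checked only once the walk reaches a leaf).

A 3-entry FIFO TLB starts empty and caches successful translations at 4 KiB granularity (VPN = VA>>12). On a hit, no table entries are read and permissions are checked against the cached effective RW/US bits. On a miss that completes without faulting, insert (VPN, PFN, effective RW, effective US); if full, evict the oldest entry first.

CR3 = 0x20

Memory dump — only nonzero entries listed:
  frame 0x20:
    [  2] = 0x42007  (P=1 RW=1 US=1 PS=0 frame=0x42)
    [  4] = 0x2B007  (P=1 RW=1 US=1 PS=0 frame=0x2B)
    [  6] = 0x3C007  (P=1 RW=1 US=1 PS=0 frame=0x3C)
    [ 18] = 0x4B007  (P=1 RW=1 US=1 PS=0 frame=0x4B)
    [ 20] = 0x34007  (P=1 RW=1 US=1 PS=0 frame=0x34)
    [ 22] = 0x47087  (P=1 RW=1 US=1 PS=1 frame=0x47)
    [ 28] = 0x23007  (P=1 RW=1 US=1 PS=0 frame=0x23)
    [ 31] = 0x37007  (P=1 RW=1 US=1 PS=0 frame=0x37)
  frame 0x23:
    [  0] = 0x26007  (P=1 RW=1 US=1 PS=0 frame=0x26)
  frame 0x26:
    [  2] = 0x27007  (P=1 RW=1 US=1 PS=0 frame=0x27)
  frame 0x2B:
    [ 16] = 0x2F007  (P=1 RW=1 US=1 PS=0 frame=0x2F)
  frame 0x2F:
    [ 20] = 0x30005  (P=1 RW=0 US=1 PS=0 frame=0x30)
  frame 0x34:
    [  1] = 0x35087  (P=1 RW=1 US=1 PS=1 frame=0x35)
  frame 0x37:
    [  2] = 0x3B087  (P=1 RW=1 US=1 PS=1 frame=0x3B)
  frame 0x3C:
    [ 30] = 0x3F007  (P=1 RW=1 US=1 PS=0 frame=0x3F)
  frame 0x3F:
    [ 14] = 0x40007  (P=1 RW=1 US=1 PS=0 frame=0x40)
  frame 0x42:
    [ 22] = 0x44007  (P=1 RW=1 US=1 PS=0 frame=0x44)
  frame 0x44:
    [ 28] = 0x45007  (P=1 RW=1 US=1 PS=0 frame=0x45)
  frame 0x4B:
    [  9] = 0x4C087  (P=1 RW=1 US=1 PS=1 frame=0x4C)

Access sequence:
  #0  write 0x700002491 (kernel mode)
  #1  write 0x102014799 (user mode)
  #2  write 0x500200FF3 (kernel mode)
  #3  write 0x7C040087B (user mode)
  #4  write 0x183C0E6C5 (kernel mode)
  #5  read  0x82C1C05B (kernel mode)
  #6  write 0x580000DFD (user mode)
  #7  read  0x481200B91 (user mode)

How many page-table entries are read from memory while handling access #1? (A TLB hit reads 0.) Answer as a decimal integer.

Walk each access:
#0 VA=0x700002491 (w,kernel):
  L0: frame=0x20 idx=28 entry=0x23007 [P=1 RW=1 US=1 PS=0]
  L1: frame=0x23 idx=0 entry=0x26007 [P=1 RW=1 US=1 PS=0]
  L2: frame=0x26 idx=2 entry=0x27007 [P=1 RW=1 US=1 PS=0]
  ⇒ phys 0x27491  [3 reads]
#1 VA=0x102014799 (w,user):
  L0: frame=0x20 idx=4 entry=0x2B007 [P=1 RW=1 US=1 PS=0]
  L1: frame=0x2B idx=16 entry=0x2F007 [P=1 RW=1 US=1 PS=0]
  L2: frame=0x2F idx=20 entry=0x30005 [P=1 RW=0 US=1 PS=0]
  → PROTECTION_VIOLATION  (3 entries read)
#2 VA=0x500200FF3 (w,kernel):
  L0: frame=0x20 idx=20 entry=0x34007 [P=1 RW=1 US=1 PS=0]
  L1: frame=0x34 idx=1 entry=0x35087 [P=1 RW=1 US=1 PS=1]
  ⇒ phys 0x35FF3 (huge @L1)  [2 reads]
#3 VA=0x7C040087B (w,user):
  L0: frame=0x20 idx=31 entry=0x37007 [P=1 RW=1 US=1 PS=0]
  L1: frame=0x37 idx=2 entry=0x3B087 [P=1 RW=1 US=1 PS=1]
  ⇒ phys 0x3B87B (huge @L1)  [2 reads]
#4 VA=0x183C0E6C5 (w,kernel):
  L0: frame=0x20 idx=6 entry=0x3C007 [P=1 RW=1 US=1 PS=0]
  L1: frame=0x3C idx=30 entry=0x3F007 [P=1 RW=1 US=1 PS=0]
  L2: frame=0x3F idx=14 entry=0x40007 [P=1 RW=1 US=1 PS=0]
  ⇒ phys 0x406C5  [3 reads]
#5 VA=0x82C1C05B (r,kernel):
  L0: frame=0x20 idx=2 entry=0x42007 [P=1 RW=1 US=1 PS=0]
  L1: frame=0x42 idx=22 entry=0x44007 [P=1 RW=1 US=1 PS=0]
  L2: frame=0x44 idx=28 entry=0x45007 [P=1 RW=1 US=1 PS=0]
  ⇒ phys 0x4505B  [3 reads]
#6 VA=0x580000DFD (w,user):
  L0: frame=0x20 idx=22 entry=0x47087 [P=1 RW=1 US=1 PS=1]
  ⇒ phys 0x47DFD (huge @L0)  [1 reads]
#7 VA=0x481200B91 (r,user):
  L0: frame=0x20 idx=18 entry=0x4B007 [P=1 RW=1 US=1 PS=0]
  L1: frame=0x4B idx=9 entry=0x4C087 [P=1 RW=1 US=1 PS=1]
  ⇒ phys 0x4CB91 (huge @L1)  [2 reads]

Entries read for #1: 3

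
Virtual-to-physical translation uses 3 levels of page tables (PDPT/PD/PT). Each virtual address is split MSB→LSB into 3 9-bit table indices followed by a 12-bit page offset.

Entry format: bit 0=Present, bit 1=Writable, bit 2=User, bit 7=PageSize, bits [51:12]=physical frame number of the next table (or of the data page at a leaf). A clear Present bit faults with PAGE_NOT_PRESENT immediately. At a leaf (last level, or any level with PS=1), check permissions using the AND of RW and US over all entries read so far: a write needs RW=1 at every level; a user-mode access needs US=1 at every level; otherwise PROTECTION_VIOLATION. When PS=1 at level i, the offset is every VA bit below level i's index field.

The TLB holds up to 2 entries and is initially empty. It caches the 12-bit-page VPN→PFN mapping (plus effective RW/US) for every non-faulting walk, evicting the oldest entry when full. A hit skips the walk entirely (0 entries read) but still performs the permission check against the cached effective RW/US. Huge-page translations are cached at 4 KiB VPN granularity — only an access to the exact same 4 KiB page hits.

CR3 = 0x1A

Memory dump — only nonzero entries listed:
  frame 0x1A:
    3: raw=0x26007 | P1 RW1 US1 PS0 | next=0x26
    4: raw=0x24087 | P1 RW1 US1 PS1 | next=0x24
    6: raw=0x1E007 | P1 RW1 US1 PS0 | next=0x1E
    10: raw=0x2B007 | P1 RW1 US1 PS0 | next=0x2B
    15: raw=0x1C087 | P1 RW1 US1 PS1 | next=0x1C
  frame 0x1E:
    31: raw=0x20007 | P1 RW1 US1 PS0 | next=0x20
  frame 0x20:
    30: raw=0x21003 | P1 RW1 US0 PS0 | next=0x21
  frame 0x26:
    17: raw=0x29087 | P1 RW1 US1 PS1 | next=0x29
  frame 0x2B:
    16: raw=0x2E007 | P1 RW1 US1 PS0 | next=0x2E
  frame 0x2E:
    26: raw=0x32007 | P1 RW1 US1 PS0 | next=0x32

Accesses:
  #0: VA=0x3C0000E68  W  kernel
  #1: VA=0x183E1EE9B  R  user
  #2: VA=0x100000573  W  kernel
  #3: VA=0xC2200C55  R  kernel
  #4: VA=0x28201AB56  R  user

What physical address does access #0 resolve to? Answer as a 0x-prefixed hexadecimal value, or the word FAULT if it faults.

Walk each access:
#0 VA=0x3C0000E68 (w,kernel):
  L0: frame=0x1A idx=15 entry=0x1C087 [P=1 RW=1 US=1 PS=1]
  → PA=0x1CE68 (huge @L0)  (1 entries read)
#1 VA=0x183E1EE9B (r,user):
  L0: frame=0x1A idx=6 entry=0x1E007 [P=1 RW=1 US=1 PS=0]
  L1: frame=0x1E idx=31 entry=0x20007 [P=1 RW=1 US=1 PS=0]
  L2: frame=0x20 idx=30 entry=0x21003 [P=1 RW=1 US=0 PS=0]
  → PROTECTION_VIOLATION  (3 entries read)
#2 VA=0x100000573 (w,kernel):
  L0: frame=0x1A idx=4 entry=0x24087 [P=1 RW=1 US=1 PS=1]
  → PA=0x24573 (huge @L0)  (1 entries read)
#3 VA=0xC2200C55 (r,kernel):
  L0: frame=0x1A idx=3 entry=0x26007 [P=1 RW=1 US=1 PS=0]
  L1: frame=0x26 idx=17 entry=0x29087 [P=1 RW=1 US=1 PS=1]
  → PA=0x29C55 (huge @L1)  (2 entries read)
#4 VA=0x28201AB56 (r,user):
  L0: frame=0x1A idx=10 entry=0x2B007 [P=1 RW=1 US=1 PS=0]
  L1: frame=0x2B idx=16 entry=0x2E007 [P=1 RW=1 US=1 PS=0]
  L2: frame=0x2E idx=26 entry=0x32007 [P=1 RW=1 US=1 PS=0]
  → PA=0x32B56  (3 entries read)

Access #0 PA: 0x1CE68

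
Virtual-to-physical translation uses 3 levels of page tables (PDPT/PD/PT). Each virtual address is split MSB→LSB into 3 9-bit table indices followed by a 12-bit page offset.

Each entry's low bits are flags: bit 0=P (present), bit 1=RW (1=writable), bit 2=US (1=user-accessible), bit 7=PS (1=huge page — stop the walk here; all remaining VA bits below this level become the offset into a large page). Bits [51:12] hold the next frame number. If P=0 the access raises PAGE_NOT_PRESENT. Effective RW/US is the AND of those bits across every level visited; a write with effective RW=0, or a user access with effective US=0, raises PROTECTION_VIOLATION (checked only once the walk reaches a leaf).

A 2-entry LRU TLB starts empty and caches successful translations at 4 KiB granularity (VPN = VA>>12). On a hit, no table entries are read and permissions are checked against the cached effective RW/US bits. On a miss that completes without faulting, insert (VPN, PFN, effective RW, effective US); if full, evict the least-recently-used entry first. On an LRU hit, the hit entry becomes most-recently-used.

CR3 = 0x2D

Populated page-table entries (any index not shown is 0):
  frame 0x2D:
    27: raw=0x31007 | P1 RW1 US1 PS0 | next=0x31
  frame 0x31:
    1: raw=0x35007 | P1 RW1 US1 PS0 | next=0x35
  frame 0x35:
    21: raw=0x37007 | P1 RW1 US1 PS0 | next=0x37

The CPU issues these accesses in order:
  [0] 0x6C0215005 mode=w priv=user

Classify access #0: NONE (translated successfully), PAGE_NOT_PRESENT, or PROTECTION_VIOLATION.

Per-access translation:
#0 VA=0x6C0215005 (w,user):
  [0] read 0x2D idx=27: raw=0x31007 flags P=1 W=1 U=1 S=0
  [1] read 0x31 idx=1: raw=0x35007 flags P=1 W=1 U=1 S=0
  [2] read 0x35 idx=21: raw=0x37007 flags P=1 W=1 U=1 S=0
  → PA=0x37005  (3 entries read)

Access #0 fault: NONE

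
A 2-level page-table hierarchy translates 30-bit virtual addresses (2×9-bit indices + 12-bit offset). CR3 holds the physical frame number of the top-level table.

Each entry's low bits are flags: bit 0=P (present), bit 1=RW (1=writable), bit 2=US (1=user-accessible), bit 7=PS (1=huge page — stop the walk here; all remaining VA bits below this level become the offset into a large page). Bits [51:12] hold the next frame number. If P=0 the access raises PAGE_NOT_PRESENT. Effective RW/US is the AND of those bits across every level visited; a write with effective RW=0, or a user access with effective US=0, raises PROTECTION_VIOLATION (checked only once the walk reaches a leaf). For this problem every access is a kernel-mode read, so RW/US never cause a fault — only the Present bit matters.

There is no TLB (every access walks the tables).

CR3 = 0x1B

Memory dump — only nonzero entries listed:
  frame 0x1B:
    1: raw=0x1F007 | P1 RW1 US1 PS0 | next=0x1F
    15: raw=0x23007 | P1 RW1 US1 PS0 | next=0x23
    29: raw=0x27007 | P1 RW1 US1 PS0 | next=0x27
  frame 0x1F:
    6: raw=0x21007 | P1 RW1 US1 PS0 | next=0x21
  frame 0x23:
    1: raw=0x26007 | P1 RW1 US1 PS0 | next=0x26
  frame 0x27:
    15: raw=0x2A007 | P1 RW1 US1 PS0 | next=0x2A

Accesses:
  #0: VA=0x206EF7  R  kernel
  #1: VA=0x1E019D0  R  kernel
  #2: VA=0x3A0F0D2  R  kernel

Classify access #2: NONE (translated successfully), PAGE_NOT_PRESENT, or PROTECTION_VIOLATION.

Walk each access:
#0 VA=0x206EF7 (r,kernel):
  lvl0: tbl 0x1B, slot 1 ⇒ 0x1F007 (P1/RW1/US1/PS0)
  lvl1: tbl 0x1F, slot 6 ⇒ 0x21007 (P1/RW1/US1/PS0)
  → PA=0x21EF7  (2 entries read)
#1 VA=0x1E019D0 (r,kernel):
  lvl0: tbl 0x1B, slot 15 ⇒ 0x23007 (P1/RW1/US1/PS0)
  lvl1: tbl 0x23, slot 1 ⇒ 0x26007 (P1/RW1/US1/PS0)
  → PA=0x269D0  (2 entries read)
#2 VA=0x3A0F0D2 (r,kernel):
  lvl0: tbl 0x1B, slot 29 ⇒ 0x27007 (P1/RW1/US1/PS0)
  lvl1: tbl 0x27, slot 15 ⇒ 0x2A007 (P1/RW1/US1/PS0)
  → PA=0x2A0D2  (2 entries read)

Access #2 fault: NONE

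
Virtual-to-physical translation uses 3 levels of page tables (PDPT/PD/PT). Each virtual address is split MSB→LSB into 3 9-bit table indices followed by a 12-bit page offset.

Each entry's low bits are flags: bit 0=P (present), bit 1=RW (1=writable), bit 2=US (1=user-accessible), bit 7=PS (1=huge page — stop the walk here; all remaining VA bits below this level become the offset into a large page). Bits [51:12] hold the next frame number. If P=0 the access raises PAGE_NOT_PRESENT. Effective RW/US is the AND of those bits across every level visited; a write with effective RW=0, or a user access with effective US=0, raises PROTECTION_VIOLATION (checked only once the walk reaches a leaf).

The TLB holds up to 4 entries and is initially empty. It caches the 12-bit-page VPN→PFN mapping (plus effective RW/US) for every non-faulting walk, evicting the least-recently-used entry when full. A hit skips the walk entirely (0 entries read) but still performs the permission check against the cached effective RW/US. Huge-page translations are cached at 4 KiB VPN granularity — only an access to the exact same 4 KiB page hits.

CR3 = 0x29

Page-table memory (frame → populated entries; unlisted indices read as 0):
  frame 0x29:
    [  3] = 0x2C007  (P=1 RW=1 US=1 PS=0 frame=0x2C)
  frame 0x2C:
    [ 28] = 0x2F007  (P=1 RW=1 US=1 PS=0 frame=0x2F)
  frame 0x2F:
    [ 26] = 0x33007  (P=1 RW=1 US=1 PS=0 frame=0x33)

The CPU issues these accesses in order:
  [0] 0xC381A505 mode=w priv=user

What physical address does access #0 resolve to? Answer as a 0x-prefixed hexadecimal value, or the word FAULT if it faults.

Walk each access:
#0 VA=0xC381A505 (w,user):
  [0] read 0x29 idx=3: raw=0x2C007 flags P=1 W=1 U=1 S=0
  [1] read 0x2C idx=28: raw=0x2F007 flags P=1 W=1 U=1 S=0
  [2] read 0x2F idx=26: raw=0x33007 flags P=1 W=1 U=1 S=0
  ⇒ phys 0x33505  [3 reads]

Access #0 PA: 0x33505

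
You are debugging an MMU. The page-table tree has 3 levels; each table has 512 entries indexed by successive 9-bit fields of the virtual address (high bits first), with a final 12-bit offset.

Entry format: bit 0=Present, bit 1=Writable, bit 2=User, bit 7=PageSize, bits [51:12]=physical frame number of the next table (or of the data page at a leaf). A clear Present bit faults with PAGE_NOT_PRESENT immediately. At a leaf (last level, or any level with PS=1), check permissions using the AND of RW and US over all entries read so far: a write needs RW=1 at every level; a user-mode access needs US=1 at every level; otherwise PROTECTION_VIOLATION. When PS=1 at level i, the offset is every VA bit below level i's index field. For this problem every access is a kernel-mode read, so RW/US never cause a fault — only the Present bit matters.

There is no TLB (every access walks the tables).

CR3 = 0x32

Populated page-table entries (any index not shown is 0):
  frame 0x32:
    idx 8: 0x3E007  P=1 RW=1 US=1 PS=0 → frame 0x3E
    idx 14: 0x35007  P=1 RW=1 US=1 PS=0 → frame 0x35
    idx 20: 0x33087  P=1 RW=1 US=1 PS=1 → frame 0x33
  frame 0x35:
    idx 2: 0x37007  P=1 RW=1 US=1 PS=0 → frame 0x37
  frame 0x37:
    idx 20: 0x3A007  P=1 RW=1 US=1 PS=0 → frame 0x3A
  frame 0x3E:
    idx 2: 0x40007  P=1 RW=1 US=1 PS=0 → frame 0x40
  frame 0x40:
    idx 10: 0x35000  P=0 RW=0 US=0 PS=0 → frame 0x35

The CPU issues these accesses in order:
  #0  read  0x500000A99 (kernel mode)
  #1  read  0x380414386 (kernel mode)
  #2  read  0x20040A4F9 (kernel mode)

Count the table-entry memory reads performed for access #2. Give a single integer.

Per-access translation:
#0 VA=0x500000A99 (r,kernel):
  L0: frame=0x32 idx=20 entry=0x33087 [P=1 RW=1 US=1 PS=1]
  ⇒ phys 0x33A99 (huge @L0)  [1 reads]
#1 VA=0x380414386 (r,kernel):
  L0: frame=0x32 idx=14 entry=0x35007 [P=1 RW=1 US=1 PS=0]
  L1: frame=0x35 idx=2 entry=0x37007 [P=1 RW=1 US=1 PS=0]
  L2: frame=0x37 idx=20 entry=0x3A007 [P=1 RW=1 US=1 PS=0]
  ⇒ phys 0x3A386  [3 reads]
#2 VA=0x20040A4F9 (r,kernel):
  L0: frame=0x32 idx=8 entry=0x3E007 [P=1 RW=1 US=1 PS=0]
  L1: frame=0x3E idx=2 entry=0x40007 [P=1 RW=1 US=1 PS=0]
  L2: frame=0x40 idx=10 entry=0x35000 [P=0 RW=0 US=0 PS=0]
  → PAGE_NOT_PRESENT  (3 entries read)

Entries read for #2: 3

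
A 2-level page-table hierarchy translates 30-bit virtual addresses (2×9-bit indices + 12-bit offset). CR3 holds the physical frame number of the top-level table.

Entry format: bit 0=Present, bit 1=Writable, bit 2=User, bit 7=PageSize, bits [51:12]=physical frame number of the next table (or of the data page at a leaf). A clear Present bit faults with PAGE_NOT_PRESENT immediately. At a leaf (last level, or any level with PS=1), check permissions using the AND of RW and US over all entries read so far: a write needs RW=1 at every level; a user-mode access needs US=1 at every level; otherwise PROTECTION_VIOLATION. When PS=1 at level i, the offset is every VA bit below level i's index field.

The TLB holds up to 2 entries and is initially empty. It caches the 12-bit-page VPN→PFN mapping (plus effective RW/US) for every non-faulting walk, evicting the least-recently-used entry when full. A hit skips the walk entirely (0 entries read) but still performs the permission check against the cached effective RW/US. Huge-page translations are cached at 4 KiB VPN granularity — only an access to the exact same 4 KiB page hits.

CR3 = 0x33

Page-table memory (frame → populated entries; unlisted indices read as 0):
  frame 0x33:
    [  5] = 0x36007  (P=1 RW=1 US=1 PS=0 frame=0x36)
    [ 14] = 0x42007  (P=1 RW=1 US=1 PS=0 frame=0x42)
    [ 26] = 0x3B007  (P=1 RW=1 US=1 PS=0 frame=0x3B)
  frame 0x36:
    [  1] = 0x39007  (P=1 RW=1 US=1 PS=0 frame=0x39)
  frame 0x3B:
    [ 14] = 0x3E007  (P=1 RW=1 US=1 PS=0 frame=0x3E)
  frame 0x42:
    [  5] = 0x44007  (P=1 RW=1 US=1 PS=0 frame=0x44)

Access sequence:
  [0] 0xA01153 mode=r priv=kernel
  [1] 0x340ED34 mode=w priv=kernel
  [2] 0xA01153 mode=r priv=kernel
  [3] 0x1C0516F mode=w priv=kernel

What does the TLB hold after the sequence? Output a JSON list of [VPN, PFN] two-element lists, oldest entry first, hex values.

Walk each access:
#0 VA=0xA01153 (r,kernel):
  lvl0: tbl 0x33, slot 5 ⇒ 0x36007 (P1/RW1/US1/PS0)
  lvl1: tbl 0x36, slot 1 ⇒ 0x39007 (P1/RW1/US1/PS0)
  → PA=0x39153  (2 entries read)
#1 VA=0x340ED34 (w,kernel):
  lvl0: tbl 0x33, slot 26 ⇒ 0x3B007 (P1/RW1/US1/PS0)
  lvl1: tbl 0x3B, slot 14 ⇒ 0x3E007 (P1/RW1/US1/PS0)
  → PA=0x3ED34  (2 entries read)
#2 VA=0xA01153 (r,kernel):
  TLB hit vpn=0xA01 → PA=0x39153
#3 VA=0x1C0516F (w,kernel):
  lvl0: tbl 0x33, slot 14 ⇒ 0x42007 (P1/RW1/US1/PS0)
  lvl1: tbl 0x42, slot 5 ⇒ 0x44007 (P1/RW1/US1/PS0)
  → PA=0x4416F  (2 entries read)

TLB: [["0xA01", "0x39"], ["0x1C05", "0x44"]]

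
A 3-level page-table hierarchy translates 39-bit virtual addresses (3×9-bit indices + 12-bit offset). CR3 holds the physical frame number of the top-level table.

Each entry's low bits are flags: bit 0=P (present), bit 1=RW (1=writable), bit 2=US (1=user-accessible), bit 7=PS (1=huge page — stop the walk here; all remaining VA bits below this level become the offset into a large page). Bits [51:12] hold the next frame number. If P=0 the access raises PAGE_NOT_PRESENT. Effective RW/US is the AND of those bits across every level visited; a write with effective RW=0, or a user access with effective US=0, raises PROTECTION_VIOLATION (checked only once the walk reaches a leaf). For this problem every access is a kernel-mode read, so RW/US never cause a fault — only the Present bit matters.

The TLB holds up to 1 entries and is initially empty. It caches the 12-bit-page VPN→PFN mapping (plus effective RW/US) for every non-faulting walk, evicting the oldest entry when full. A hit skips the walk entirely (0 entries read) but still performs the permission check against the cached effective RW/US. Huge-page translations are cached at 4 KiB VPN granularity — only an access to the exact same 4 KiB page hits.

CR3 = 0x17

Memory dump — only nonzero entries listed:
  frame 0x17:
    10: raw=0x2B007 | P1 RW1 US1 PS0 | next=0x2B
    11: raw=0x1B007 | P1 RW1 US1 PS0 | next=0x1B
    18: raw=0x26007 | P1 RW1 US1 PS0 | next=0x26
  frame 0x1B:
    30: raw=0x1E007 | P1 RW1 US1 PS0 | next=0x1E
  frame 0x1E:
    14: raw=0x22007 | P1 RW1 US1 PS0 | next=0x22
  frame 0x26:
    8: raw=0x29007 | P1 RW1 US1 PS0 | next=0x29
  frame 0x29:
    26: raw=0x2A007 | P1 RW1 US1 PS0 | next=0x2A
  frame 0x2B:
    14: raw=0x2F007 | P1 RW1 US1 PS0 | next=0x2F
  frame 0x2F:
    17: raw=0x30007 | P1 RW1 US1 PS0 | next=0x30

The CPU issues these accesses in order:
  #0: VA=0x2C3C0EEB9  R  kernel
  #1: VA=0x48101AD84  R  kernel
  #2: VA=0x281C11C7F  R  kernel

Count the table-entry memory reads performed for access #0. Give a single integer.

Walk each access:
#0 VA=0x2C3C0EEB9 (r,kernel):
  [0] read 0x17 idx=11: raw=0x1B007 flags P=1 W=1 U=1 S=0
  [1] read 0x1B idx=30: raw=0x1E007 flags P=1 W=1 U=1 S=0
  [2] read 0x1E idx=14: raw=0x22007 flags P=1 W=1 U=1 S=0
  ⇒ phys 0x22EB9  [3 reads]
#1 VA=0x48101AD84 (r,kernel):
  [0] read 0x17 idx=18: raw=0x26007 flags P=1 W=1 U=1 S=0
  [1] read 0x26 idx=8: raw=0x29007 flags P=1 W=1 U=1 S=0
  [2] read 0x29 idx=26: raw=0x2A007 flags P=1 W=1 U=1 S=0
  ⇒ phys 0x2AD84  [3 reads]
#2 VA=0x281C11C7F (r,kernel):
  [0] read 0x17 idx=10: raw=0x2B007 flags P=1 W=1 U=1 S=0
  [1] read 0x2B idx=14: raw=0x2F007 flags P=1 W=1 U=1 S=0
  [2] read 0x2F idx=17: raw=0x30007 flags P=1 W=1 U=1 S=0
  ⇒ phys 0x30C7F  [3 reads]

Entries read for #0: 3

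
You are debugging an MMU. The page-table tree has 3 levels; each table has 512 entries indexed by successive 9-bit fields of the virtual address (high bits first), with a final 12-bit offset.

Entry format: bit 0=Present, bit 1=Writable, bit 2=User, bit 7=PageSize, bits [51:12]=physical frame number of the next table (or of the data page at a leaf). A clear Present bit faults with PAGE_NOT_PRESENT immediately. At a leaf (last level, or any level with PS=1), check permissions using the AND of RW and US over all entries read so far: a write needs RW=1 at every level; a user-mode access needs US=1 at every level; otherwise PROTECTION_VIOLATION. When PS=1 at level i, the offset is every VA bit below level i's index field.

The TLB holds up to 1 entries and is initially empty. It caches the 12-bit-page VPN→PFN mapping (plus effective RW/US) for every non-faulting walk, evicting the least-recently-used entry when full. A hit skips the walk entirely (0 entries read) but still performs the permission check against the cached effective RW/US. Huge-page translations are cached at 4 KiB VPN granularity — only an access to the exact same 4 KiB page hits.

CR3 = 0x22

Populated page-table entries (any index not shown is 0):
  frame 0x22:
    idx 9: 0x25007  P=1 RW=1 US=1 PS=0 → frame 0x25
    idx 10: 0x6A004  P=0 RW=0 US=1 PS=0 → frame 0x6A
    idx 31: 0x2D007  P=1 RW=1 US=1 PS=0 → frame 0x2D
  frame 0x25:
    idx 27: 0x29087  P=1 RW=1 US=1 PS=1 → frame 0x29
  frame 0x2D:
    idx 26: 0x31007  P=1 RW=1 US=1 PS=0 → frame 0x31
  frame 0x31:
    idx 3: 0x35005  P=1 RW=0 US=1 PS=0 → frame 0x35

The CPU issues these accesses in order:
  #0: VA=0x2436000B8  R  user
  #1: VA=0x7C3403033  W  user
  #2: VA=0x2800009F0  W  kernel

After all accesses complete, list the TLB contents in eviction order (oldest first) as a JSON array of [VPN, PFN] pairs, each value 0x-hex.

Per-access translation:
#0 VA=0x2436000B8 (r,user):
  lvl0: tbl 0x22, slot 9 ⇒ 0x25007 (P1/RW1/US1/PS0)
  lvl1: tbl 0x25, slot 27 ⇒ 0x29087 (P1/RW1/US1/PS1)
  → PA=0x290B8 (huge @L1)  (2 entries read)
#1 VA=0x7C3403033 (w,user):
  lvl0: tbl 0x22, slot 31 ⇒ 0x2D007 (P1/RW1/US1/PS0)
  lvl1: tbl 0x2D, slot 26 ⇒ 0x31007 (P1/RW1/US1/PS0)
  lvl2: tbl 0x31, slot 3 ⇒ 0x35005 (P1/RW0/US1/PS0)
  → PROTECTION_VIOLATION  (3 entries read)
#2 VA=0x2800009F0 (w,kernel):
  lvl0: tbl 0x22, slot 10 ⇒ 0x6A004 (P0/RW0/US1/PS0)
  → PAGE_NOT_PRESENT  (1 entries read)

TLB: [["0x243600", "0x29"]]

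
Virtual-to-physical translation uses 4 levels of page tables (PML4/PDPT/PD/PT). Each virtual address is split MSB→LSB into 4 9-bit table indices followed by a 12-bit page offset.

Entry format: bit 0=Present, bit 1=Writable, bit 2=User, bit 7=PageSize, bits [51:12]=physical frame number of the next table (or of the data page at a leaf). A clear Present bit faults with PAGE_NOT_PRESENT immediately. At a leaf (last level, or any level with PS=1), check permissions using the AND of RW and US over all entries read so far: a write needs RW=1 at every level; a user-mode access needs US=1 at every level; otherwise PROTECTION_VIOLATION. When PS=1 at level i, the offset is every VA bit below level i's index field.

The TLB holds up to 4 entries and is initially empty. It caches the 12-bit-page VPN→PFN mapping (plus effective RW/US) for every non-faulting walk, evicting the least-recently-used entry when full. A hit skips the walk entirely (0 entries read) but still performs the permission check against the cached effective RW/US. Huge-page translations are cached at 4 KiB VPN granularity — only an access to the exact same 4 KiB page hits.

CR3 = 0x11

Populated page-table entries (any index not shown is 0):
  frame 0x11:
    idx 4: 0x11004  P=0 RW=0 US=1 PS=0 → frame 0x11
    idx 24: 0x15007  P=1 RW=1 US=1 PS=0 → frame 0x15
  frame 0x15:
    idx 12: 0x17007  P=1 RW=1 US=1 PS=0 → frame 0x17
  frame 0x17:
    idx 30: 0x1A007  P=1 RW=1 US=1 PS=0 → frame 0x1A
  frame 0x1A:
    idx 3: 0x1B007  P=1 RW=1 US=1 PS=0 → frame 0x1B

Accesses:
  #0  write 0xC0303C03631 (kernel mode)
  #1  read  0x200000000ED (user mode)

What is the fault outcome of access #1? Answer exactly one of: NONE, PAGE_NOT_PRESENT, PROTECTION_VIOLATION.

Trace:
#0 VA=0xC0303C03631 (w,kernel):
  lvl0: tbl 0x11, slot 24 ⇒ 0x15007 (P1/RW1/US1/PS0)
  lvl1: tbl 0x15, slot 12 ⇒ 0x17007 (P1/RW1/US1/PS0)
  lvl2: tbl 0x17, slot 30 ⇒ 0x1A007 (P1/RW1/US1/PS0)
  lvl3: tbl 0x1A, slot 3 ⇒ 0x1B007 (P1/RW1/US1/PS0)
  ⇒ phys 0x1B631  [4 reads]
#1 VA=0x200000000ED (r,user):
  lvl0: tbl 0x11, slot 4 ⇒ 0x11004 (P0/RW0/US1/PS0)
  → PAGE_NOT_PRESENT  (1 entries read)

Access #1 fault: PAGE_NOT_PRESENT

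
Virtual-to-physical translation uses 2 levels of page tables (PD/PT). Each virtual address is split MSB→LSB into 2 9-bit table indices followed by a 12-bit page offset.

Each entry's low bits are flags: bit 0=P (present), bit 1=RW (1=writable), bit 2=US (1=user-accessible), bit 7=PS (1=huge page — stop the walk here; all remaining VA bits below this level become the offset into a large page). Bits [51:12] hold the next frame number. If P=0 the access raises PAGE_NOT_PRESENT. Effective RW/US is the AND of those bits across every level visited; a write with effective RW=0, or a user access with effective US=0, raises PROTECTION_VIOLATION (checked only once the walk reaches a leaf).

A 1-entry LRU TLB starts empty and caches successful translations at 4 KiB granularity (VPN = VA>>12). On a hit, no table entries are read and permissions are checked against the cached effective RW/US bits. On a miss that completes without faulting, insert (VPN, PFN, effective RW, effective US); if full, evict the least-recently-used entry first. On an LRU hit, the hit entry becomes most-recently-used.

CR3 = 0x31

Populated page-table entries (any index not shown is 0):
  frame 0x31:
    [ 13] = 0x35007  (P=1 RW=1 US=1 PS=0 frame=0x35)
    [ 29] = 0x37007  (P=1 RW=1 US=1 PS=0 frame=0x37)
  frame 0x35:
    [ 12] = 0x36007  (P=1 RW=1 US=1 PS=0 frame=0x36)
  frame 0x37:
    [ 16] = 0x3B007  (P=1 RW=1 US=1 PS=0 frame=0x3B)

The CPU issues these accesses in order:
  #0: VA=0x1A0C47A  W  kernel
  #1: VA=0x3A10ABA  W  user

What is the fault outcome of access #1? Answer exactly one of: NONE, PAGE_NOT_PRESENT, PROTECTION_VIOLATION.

Trace:
#0 VA=0x1A0C47A (w,kernel):
  [0] read 0x31 idx=13: raw=0x35007 flags P=1 W=1 U=1 S=0
  [1] read 0x35 idx=12: raw=0x36007 flags P=1 W=1 U=1 S=0
  → PA=0x3647A  (2 entries read)
#1 VA=0x3A10ABA (w,user):
  [0] read 0x31 idx=29: raw=0x37007 flags P=1 W=1 U=1 S=0
  [1] read 0x37 idx=16: raw=0x3B007 flags P=1 W=1 U=1 S=0
  → PA=0x3BABA  (2 entries read)

Access #1 fault: NONE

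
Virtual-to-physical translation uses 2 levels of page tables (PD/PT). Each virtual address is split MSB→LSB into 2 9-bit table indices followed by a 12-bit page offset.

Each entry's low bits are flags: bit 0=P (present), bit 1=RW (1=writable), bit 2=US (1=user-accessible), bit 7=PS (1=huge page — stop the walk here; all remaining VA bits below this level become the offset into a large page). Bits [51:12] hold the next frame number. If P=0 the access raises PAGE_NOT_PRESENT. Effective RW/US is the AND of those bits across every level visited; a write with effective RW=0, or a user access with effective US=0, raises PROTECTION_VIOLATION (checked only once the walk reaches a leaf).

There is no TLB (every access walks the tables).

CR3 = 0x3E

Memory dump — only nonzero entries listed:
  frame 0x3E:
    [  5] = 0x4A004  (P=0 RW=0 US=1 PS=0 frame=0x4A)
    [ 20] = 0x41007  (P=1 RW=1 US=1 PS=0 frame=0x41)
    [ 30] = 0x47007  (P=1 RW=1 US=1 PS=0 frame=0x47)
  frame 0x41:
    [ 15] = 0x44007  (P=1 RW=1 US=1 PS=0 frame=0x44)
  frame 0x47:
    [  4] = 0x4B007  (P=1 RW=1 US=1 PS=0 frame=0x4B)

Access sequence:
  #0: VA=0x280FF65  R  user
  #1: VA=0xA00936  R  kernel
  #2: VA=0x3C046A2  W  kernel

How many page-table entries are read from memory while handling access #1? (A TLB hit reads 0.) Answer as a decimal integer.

Trace:
#0 VA=0x280FF65 (r,user):
  lvl0: tbl 0x3E, slot 20 ⇒ 0x41007 (P1/RW1/US1/PS0)
  lvl1: tbl 0x41, slot 15 ⇒ 0x44007 (P1/RW1/US1/PS0)
  ⇒ phys 0x44F65  [2 reads]
#1 VA=0xA00936 (r,kernel):
  lvl0: tbl 0x3E, slot 5 ⇒ 0x4A004 (P0/RW0/US1/PS0)
  → PAGE_NOT_PRESENT  (1 entries read)
#2 VA=0x3C046A2 (w,kernel):
  lvl0: tbl 0x3E, slot 30 ⇒ 0x47007 (P1/RW1/US1/PS0)
  lvl1: tbl 0x47, slot 4 ⇒ 0x4B007 (P1/RW1/US1/PS0)
  ⇒ phys 0x4B6A2  [2 reads]

Entries read for #1: 1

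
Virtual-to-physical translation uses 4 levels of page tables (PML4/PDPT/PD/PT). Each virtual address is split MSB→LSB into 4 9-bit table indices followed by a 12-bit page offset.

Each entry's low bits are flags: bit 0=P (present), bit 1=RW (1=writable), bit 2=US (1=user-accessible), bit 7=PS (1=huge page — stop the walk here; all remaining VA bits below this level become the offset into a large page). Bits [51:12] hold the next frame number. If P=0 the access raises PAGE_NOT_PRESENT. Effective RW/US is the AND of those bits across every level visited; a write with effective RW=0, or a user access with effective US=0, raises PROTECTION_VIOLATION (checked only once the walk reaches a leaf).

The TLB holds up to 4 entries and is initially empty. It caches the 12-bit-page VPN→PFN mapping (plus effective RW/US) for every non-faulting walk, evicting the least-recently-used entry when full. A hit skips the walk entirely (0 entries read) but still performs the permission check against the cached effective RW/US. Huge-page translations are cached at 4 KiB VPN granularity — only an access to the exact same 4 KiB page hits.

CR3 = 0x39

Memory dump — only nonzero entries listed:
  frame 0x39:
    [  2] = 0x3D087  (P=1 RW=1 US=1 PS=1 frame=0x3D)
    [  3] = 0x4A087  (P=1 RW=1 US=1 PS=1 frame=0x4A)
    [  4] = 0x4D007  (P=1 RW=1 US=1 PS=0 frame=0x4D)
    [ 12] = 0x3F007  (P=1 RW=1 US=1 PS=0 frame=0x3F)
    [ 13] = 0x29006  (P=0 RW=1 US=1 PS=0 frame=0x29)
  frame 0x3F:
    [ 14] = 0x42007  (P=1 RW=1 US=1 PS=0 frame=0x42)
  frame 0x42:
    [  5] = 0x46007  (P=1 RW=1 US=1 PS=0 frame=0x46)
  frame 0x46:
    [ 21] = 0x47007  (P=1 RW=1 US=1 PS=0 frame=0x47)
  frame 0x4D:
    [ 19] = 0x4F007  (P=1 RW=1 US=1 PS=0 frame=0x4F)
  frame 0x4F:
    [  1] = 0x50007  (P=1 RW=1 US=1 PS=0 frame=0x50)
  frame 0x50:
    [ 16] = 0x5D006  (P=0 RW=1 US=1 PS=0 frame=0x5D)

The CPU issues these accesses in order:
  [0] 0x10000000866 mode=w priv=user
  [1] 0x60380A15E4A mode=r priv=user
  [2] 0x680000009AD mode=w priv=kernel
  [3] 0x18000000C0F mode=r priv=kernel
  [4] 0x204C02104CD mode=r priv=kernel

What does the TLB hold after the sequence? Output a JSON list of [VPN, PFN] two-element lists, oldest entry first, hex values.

Per-access translation:
#0 VA=0x10000000866 (w,user):
  L0: frame=0x39 idx=2 entry=0x3D087 [P=1 RW=1 US=1 PS=1]
  ✓ 0x3D866 (huge @L0)  — 1 lookups
#1 VA=0x60380A15E4A (r,user):
  L0: frame=0x39 idx=12 entry=0x3F007 [P=1 RW=1 US=1 PS=0]
  L1: frame=0x3F idx=14 entry=0x42007 [P=1 RW=1 US=1 PS=0]
  L2: frame=0x42 idx=5 entry=0x46007 [P=1 RW=1 US=1 PS=0]
  L3: frame=0x46 idx=21 entry=0x47007 [P=1 RW=1 US=1 PS=0]
  ✓ 0x47E4A  — 4 lookups
#2 VA=0x680000009AD (w,kernel):
  L0: frame=0x39 idx=13 entry=0x29006 [P=0 RW=1 US=1 PS=0]
  ✗ PAGE_NOT_PRESENT  [1 reads]
#3 VA=0x18000000C0F (r,kernel):
  L0: frame=0x39 idx=3 entry=0x4A087 [P=1 RW=1 US=1 PS=1]
  ✓ 0x4AC0F (huge @L0)  — 1 lookups
#4 VA=0x204C02104CD (r,kernel):
  L0: frame=0x39 idx=4 entry=0x4D007 [P=1 RW=1 US=1 PS=0]
  L1: frame=0x4D idx=19 entry=0x4F007 [P=1 RW=1 US=1 PS=0]
  L2: frame=0x4F idx=1 entry=0x50007 [P=1 RW=1 US=1 PS=0]
  L3: frame=0x50 idx=16 entry=0x5D006 [P=0 RW=1 US=1 PS=0]
  ✗ PAGE_NOT_PRESENT  [4 reads]

TLB: [["0x10000000", "0x3D"], ["0x60380A15", "0x47"], ["0x18000000", "0x4A"]]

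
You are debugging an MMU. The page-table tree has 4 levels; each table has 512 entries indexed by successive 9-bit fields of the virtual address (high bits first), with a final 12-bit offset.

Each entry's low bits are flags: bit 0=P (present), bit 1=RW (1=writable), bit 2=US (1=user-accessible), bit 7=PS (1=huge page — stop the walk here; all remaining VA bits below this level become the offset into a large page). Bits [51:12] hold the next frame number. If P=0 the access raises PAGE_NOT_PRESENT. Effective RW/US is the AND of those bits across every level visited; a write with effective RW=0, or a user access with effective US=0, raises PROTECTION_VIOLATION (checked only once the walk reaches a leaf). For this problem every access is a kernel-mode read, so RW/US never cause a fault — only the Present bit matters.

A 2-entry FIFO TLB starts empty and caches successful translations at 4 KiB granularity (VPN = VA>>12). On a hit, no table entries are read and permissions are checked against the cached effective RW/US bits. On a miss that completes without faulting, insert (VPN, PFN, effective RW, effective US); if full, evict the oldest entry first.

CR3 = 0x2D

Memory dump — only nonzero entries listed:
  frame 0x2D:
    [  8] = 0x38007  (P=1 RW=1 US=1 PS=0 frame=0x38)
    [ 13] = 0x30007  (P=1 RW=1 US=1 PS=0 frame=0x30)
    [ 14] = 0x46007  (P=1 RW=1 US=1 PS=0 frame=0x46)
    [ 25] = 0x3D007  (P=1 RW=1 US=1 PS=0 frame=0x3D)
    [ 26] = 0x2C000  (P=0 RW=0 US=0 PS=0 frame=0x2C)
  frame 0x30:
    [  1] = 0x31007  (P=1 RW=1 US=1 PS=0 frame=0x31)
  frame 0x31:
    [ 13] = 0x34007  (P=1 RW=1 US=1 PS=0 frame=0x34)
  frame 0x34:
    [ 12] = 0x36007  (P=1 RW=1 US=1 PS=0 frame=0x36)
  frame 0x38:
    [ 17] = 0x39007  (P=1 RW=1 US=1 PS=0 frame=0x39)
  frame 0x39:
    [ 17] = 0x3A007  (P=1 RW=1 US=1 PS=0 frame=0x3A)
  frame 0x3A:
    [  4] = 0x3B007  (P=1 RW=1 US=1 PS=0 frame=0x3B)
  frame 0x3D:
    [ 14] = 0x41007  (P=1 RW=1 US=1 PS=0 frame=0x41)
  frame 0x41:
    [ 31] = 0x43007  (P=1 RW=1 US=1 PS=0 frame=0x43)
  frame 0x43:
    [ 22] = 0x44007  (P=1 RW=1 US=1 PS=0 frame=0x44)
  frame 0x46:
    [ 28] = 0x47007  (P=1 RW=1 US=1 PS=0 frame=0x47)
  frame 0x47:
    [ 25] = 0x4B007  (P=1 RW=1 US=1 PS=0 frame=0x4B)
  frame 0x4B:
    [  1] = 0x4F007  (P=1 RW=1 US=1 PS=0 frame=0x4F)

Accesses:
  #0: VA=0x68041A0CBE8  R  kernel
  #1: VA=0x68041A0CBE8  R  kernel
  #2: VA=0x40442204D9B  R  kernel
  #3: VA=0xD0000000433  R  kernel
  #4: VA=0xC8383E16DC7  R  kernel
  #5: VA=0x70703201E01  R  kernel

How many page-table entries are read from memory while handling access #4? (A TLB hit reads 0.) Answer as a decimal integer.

Trace:
#0 VA=0x68041A0CBE8 (r,kernel):
  L0: frame=0x2D idx=13 entry=0x30007 [P=1 RW=1 US=1 PS=0]
  L1: frame=0x30 idx=1 entry=0x31007 [P=1 RW=1 US=1 PS=0]
  L2: frame=0x31 idx=13 entry=0x34007 [P=1 RW=1 US=1 PS=0]
  L3: frame=0x34 idx=12 entry=0x36007 [P=1 RW=1 US=1 PS=0]
  → PA=0x36BE8  (4 entries read)
#1 VA=0x68041A0CBE8 (r,kernel):
  TLB hit vpn=0x68041A0C → PA=0x36BE8
#2 VA=0x40442204D9B (r,kernel):
  L0: frame=0x2D idx=8 entry=0x38007 [P=1 RW=1 US=1 PS=0]
  L1: frame=0x38 idx=17 entry=0x39007 [P=1 RW=1 US=1 PS=0]
  L2: frame=0x39 idx=17 entry=0x3A007 [P=1 RW=1 US=1 PS=0]
  L3: frame=0x3A idx=4 entry=0x3B007 [P=1 RW=1 US=1 PS=0]
  → PA=0x3BD9B  (4 entries read)
#3 VA=0xD0000000433 (r,kernel):
  L0: frame=0x2D idx=26 entry=0x2C000 [P=0 RW=0 US=0 PS=0]
  → PAGE_NOT_PRESENT  (1 entries read)
#4 VA=0xC8383E16DC7 (r,kernel):
  L0: frame=0x2D idx=25 entry=0x3D007 [P=1 RW=1 US=1 PS=0]
  L1: frame=0x3D idx=14 entry=0x41007 [P=1 RW=1 US=1 PS=0]
  L2: frame=0x41 idx=31 entry=0x43007 [P=1 RW=1 US=1 PS=0]
  L3: frame=0x43 idx=22 entry=0x44007 [P=1 RW=1 US=1 PS=0]
  → PA=0x44DC7  (4 entries read)
#5 VA=0x70703201E01 (r,kernel):
  L0: frame=0x2D idx=14 entry=0x46007 [P=1 RW=1 US=1 PS=0]
  L1: frame=0x46 idx=28 entry=0x47007 [P=1 RW=1 US=1 PS=0]
  L2: frame=0x47 idx=25 entry=0x4B007 [P=1 RW=1 US=1 PS=0]
  L3: frame=0x4B idx=1 entry=0x4F007 [P=1 RW=1 US=1 PS=0]
  → PA=0x4FE01  (4 entries read)

Entries read for #4: 4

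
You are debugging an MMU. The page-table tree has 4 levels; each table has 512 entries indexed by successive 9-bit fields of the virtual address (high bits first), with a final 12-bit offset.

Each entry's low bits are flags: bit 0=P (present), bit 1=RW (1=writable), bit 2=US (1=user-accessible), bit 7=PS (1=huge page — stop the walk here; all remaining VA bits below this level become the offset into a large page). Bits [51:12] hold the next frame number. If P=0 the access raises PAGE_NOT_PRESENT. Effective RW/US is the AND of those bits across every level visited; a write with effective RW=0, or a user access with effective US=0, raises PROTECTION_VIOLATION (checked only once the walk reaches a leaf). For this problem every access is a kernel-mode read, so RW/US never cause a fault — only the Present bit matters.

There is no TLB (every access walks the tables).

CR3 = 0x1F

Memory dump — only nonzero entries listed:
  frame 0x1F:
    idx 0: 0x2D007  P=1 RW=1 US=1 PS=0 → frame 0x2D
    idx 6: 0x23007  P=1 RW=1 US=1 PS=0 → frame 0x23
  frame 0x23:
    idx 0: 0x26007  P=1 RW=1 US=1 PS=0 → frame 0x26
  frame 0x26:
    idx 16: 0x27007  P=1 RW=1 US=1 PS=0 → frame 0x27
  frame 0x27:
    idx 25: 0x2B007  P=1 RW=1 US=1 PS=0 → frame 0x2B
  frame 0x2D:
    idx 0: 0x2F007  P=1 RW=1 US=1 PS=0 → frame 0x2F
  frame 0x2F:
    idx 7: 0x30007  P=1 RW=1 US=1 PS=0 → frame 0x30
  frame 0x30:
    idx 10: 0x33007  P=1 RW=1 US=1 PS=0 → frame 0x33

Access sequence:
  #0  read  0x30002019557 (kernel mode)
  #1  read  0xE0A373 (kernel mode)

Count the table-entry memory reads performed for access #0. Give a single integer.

Trace:
#0 VA=0x30002019557 (r,kernel):
  [0] read 0x1F idx=6: raw=0x23007 flags P=1 W=1 U=1 S=0
  [1] read 0x23 idx=0: raw=0x26007 flags P=1 W=1 U=1 S=0
  [2] read 0x26 idx=16: raw=0x27007 flags P=1 W=1 U=1 S=0
  [3] read 0x27 idx=25: raw=0x2B007 flags P=1 W=1 U=1 S=0
  → PA=0x2B557  (4 entries read)
#1 VA=0xE0A373 (r,kernel):
  [0] read 0x1F idx=0: raw=0x2D007 flags P=1 W=1 U=1 S=0
  [1] read 0x2D idx=0: raw=0x2F007 flags P=1 W=1 U=1 S=0
  [2] read 0x2F idx=7: raw=0x30007 flags P=1 W=1 U=1 S=0
  [3] read 0x30 idx=10: raw=0x33007 flags P=1 W=1 U=1 S=0
  → PA=0x33373  (4 entries read)

Entries read for #0: 4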